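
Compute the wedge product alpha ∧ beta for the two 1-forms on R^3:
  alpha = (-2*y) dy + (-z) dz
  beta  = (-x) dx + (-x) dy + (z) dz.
alpha ∧ beta = (-2*x*y) dx ∧ dy + (-z*(x + 2*y)) dy ∧ dz + (-x*z) dx ∧ dz

Distribute the wedge, using dx_i ∧ dx_j = -dx_j ∧ dx_i and dx_i ∧ dx_i = 0. For each pair (i, j) with i < j, the coefficient of dx_i ∧ dx_j in alpha ∧ beta is (alpha_i * beta_j - alpha_j * beta_i). Collecting: alpha ∧ beta = (-2*x*y) dx ∧ dy + (-z*(x + 2*y)) dy ∧ dz + (-x*z) dx ∧ dz.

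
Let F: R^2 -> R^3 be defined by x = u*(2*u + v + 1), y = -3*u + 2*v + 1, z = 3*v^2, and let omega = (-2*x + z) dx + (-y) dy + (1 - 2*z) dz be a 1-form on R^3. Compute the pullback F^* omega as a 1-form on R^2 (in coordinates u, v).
F^* omega = (-16*u^3 - 12*u^2*v - 12*u^2 + 10*u*v^2 - 4*u*v - 11*u + 3*v^3 + 3*v^2 + 6*v + 3) du + (-4*u^3 - 2*u^2*v - 2*u^2 + 3*u*v^2 + 6*u - 36*v^3 + 2*v - 2) dv

Using F^*(f dg) = (f ∘ F) d(g ∘ F), substitute each coordinate x_i by F_i(u, v) in f_i, and replace dx_i by d F_i = (∂F_i/∂u) du + (∂F_i/∂v) dv.
  For the x component: f_1(F) = -4*u^2 - 2*u*v - 2*u + 3*v^2; d F_1 = (4*u + v + 1) du + (u) dv
  For the y component: f_2(F) = 3*u - 2*v - 1; d F_2 = (-3) du + (2) dv
  For the z component: f_3(F) = 1 - 6*v^2; d F_3 = (0) du + (6*v) dv
Combining and collecting du, dv coefficients:
  coeff of du: -16*u^3 - 12*u^2*v - 12*u^2 + 10*u*v^2 - 4*u*v - 11*u + 3*v^3 + 3*v^2 + 6*v + 3
  coeff of dv: -4*u^3 - 2*u^2*v - 2*u^2 + 3*u*v^2 + 6*u - 36*v^3 + 2*v - 2
F^* omega = (-16*u^3 - 12*u^2*v - 12*u^2 + 10*u*v^2 - 4*u*v - 11*u + 3*v^3 + 3*v^2 + 6*v + 3) du + (-4*u^3 - 2*u^2*v - 2*u^2 + 3*u*v^2 + 6*u - 36*v^3 + 2*v - 2) dv.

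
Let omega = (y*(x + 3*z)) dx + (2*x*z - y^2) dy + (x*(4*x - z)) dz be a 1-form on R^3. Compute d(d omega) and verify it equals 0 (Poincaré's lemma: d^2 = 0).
d(d omega) = 0

Step 1: d omega = sum_{i<j} (∂f_j/∂x_i - ∂f_i/∂x_j) dx_i ∧ dx_j:
  coeff of dx ∧ dy: -x - z
  coeff of dx ∧ dz: 8*x - 3*y - z
  coeff of dy ∧ dz: -2*x
Step 2: Apply d again to each 2-form coefficient. The only possible 3-form in R^3 is dx ∧ dy ∧ dz, with coefficient
  ∂(coeff of dy∧dz)/∂x - ∂(coeff of dx∧dz)/∂y + ∂(coeff of dx∧dy)/∂z
  = ∂/∂x (-2*x) - ∂/∂y (8*x - 3*y - z) + ∂/∂z (-x - z).
Each of these terms simplifies to sums of mixed partials that cancel in pairs. The result is 0 (by equality of mixed partials for smooth functions — Schwarz / Clairaut).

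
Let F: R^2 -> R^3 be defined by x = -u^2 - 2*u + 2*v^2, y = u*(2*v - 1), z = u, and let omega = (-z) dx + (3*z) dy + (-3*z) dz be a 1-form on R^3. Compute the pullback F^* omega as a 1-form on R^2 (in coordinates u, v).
F^* omega = (2*u*(u + 3*v - 2)) du + (2*u*(3*u - 2*v)) dv

Using F^*(f dg) = (f ∘ F) d(g ∘ F), substitute each coordinate x_i by F_i(u, v) in f_i, and replace dx_i by d F_i = (∂F_i/∂u) du + (∂F_i/∂v) dv.
  For the x component: f_1(F) = -u; d F_1 = (-2*u - 2) du + (4*v) dv
  For the y component: f_2(F) = 3*u; d F_2 = (2*v - 1) du + (2*u) dv
  For the z component: f_3(F) = -3*u; d F_3 = (1) du + (0) dv
Combining and collecting du, dv coefficients:
  coeff of du: 2*u*(u + 3*v - 2)
  coeff of dv: 2*u*(3*u - 2*v)
F^* omega = (2*u*(u + 3*v - 2)) du + (2*u*(3*u - 2*v)) dv.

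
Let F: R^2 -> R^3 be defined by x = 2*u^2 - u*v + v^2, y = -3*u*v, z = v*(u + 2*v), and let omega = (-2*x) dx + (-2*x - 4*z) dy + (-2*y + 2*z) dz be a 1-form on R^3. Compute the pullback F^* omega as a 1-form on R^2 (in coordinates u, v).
F^* omega = (-16*u^3 + 24*u^2*v + 4*u*v^2 + 36*v^3) du + (16*u^3 + 4*u^2*v + 72*u*v^2 + 12*v^3) dv

Using F^*(f dg) = (f ∘ F) d(g ∘ F), substitute each coordinate x_i by F_i(u, v) in f_i, and replace dx_i by d F_i = (∂F_i/∂u) du + (∂F_i/∂v) dv.
  For the x component: f_1(F) = -4*u^2 + 2*u*v - 2*v^2; d F_1 = (4*u - v) du + (-u + 2*v) dv
  For the y component: f_2(F) = -4*u^2 - 2*u*v - 10*v^2; d F_2 = (-3*v) du + (-3*u) dv
  For the z component: f_3(F) = 4*v*(2*u + v); d F_3 = (v) du + (u + 4*v) dv
Combining and collecting du, dv coefficients:
  coeff of du: -16*u^3 + 24*u^2*v + 4*u*v^2 + 36*v^3
  coeff of dv: 16*u^3 + 4*u^2*v + 72*u*v^2 + 12*v^3
F^* omega = (-16*u^3 + 24*u^2*v + 4*u*v^2 + 36*v^3) du + (16*u^3 + 4*u^2*v + 72*u*v^2 + 12*v^3) dv.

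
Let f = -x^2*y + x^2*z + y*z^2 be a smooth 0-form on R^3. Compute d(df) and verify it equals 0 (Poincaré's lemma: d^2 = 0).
d(df) = 0

Step 1: df = sum_i (∂f/∂x_i) dx_i = (2*x*(-y + z)) dx + (-x^2 + z^2) dy + (x^2 + 2*y*z) dz.
Step 2: Apply d again. Using the 1-form formula, the coefficient of dx ∧ dy in d(df) is ∂^2 f/∂x ∂y - ∂^2 f/∂y ∂x = (-2*x) - (-2*x) = 0 (equality of mixed partials for smooth f).
Similarly for dx ∧ dz and dy ∧ dz — all coefficients vanish. So d(df) = 0.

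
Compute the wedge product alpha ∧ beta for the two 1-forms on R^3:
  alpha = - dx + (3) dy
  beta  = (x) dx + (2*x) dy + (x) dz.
alpha ∧ beta = (-5*x) dx ∧ dy + (-x) dx ∧ dz + (3*x) dy ∧ dz

Distribute the wedge, using dx_i ∧ dx_j = -dx_j ∧ dx_i and dx_i ∧ dx_i = 0. For each pair (i, j) with i < j, the coefficient of dx_i ∧ dx_j in alpha ∧ beta is (alpha_i * beta_j - alpha_j * beta_i). Collecting: alpha ∧ beta = (-5*x) dx ∧ dy + (-x) dx ∧ dz + (3*x) dy ∧ dz.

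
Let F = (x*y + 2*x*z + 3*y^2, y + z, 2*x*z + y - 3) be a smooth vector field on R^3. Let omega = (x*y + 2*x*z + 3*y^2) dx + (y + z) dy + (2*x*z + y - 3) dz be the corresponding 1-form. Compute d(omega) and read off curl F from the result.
d(omega) = (0) dy ∧ dz + (2*x - 2*z) dz ∧ dx + (-x - 6*y) dx ∧ dy; curl F = (0, 2*x - 2*z, -x - 6*y)

d omega = sum_{i<j} (∂f_j/∂x_i - ∂f_i/∂x_j) dx_i ∧ dx_j. Under the identification (dy ∧ dz, dz ∧ dx, dx ∧ dy) ↔ (e_x, e_y, e_z), the coefficients are exactly the components of curl F. Compute:
  ∂R/∂y - ∂Q/∂z = (1) - (1) = 0
  ∂P/∂z - ∂R/∂x = (2*x) - (2*z) = 2*x - 2*z
  ∂Q/∂x - ∂P/∂y = (0) - (x + 6*y) = -x - 6*y.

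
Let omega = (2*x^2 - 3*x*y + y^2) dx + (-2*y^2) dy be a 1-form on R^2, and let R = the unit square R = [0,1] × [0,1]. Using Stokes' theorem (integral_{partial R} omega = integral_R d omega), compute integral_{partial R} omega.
integral_(partial R) omega = 1/2

Stokes: integral_partial_R omega = integral_R d omega with d omega = (∂Q/∂x - ∂P/∂y) dx ∧ dy.
  ∂Q/∂x = 0
  ∂P/∂y = -3*x + 2*y
  integrand = ∂Q/∂x - ∂P/∂y = 3*x - 2*y.
Integrating over R: integral_0^1 integral_0^1 (3*x - 2*y) dx dy = 1/2.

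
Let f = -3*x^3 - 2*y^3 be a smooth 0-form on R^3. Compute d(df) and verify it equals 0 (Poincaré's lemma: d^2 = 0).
d(df) = 0

Step 1: df = sum_i (∂f/∂x_i) dx_i = (-9*x^2) dx + (-6*y^2) dy + (0) dz.
Step 2: Apply d again. Using the 1-form formula, the coefficient of dx ∧ dy in d(df) is ∂^2 f/∂x ∂y - ∂^2 f/∂y ∂x = (0) - (0) = 0 (equality of mixed partials for smooth f).
Similarly for dx ∧ dz and dy ∧ dz — all coefficients vanish. So d(df) = 0.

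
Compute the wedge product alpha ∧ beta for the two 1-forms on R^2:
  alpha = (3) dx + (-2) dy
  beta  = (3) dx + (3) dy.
alpha ∧ beta = (15) dx ∧ dy

Distribute the wedge, using dx_i ∧ dx_j = -dx_j ∧ dx_i and dx_i ∧ dx_i = 0. For each pair (i, j) with i < j, the coefficient of dx_i ∧ dx_j in alpha ∧ beta is (alpha_i * beta_j - alpha_j * beta_i). Collecting: alpha ∧ beta = (15) dx ∧ dy.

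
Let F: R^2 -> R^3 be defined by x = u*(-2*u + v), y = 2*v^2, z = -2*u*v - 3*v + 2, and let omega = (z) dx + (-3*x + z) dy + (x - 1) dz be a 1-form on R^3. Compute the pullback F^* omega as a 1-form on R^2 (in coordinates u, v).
F^* omega = (12*u^2*v - 4*u*v^2 + 12*u*v - 8*u - 3*v^2 + 4*v) du + (4*u^3 + 20*u^2*v + 6*u^2 - 20*u*v^2 - 6*u*v + 4*u - 12*v^2 + 8*v + 3) dv

Using F^*(f dg) = (f ∘ F) d(g ∘ F), substitute each coordinate x_i by F_i(u, v) in f_i, and replace dx_i by d F_i = (∂F_i/∂u) du + (∂F_i/∂v) dv.
  For the x component: f_1(F) = -2*u*v - 3*v + 2; d F_1 = (-4*u + v) du + (u) dv
  For the y component: f_2(F) = 6*u^2 - 5*u*v - 3*v + 2; d F_2 = (0) du + (4*v) dv
  For the z component: f_3(F) = -2*u^2 + u*v - 1; d F_3 = (-2*v) du + (-2*u - 3) dv
Combining and collecting du, dv coefficients:
  coeff of du: 12*u^2*v - 4*u*v^2 + 12*u*v - 8*u - 3*v^2 + 4*v
  coeff of dv: 4*u^3 + 20*u^2*v + 6*u^2 - 20*u*v^2 - 6*u*v + 4*u - 12*v^2 + 8*v + 3
F^* omega = (12*u^2*v - 4*u*v^2 + 12*u*v - 8*u - 3*v^2 + 4*v) du + (4*u^3 + 20*u^2*v + 6*u^2 - 20*u*v^2 - 6*u*v + 4*u - 12*v^2 + 8*v + 3) dv.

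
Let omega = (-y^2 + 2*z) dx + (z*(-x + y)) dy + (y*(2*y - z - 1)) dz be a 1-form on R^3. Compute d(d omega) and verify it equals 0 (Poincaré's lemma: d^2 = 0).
d(d omega) = 0

Step 1: d omega = sum_{i<j} (∂f_j/∂x_i - ∂f_i/∂x_j) dx_i ∧ dx_j:
  coeff of dx ∧ dy: 2*y - z
  coeff of dx ∧ dz: -2
  coeff of dy ∧ dz: x + 3*y - z - 1
Step 2: Apply d again to each 2-form coefficient. The only possible 3-form in R^3 is dx ∧ dy ∧ dz, with coefficient
  ∂(coeff of dy∧dz)/∂x - ∂(coeff of dx∧dz)/∂y + ∂(coeff of dx∧dy)/∂z
  = ∂/∂x (x + 3*y - z - 1) - ∂/∂y (-2) + ∂/∂z (2*y - z).
Each of these terms simplifies to sums of mixed partials that cancel in pairs. The result is 0 (by equality of mixed partials for smooth functions — Schwarz / Clairaut).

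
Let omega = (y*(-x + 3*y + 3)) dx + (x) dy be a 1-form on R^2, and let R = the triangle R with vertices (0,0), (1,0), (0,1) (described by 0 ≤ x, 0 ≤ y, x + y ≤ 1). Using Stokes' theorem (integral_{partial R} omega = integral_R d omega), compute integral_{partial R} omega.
integral_(partial R) omega = -11/6

Stokes: integral_partial_R omega = integral_R d omega with d omega = (∂Q/∂x - ∂P/∂y) dx ∧ dy.
  ∂Q/∂x = 1
  ∂P/∂y = -x + 6*y + 3
  integrand = ∂Q/∂x - ∂P/∂y = x - 6*y - 2.
Integrating over R: integral_0^1 integral_0^{1-x} (x - 6*y - 2) dy dx = -11/6.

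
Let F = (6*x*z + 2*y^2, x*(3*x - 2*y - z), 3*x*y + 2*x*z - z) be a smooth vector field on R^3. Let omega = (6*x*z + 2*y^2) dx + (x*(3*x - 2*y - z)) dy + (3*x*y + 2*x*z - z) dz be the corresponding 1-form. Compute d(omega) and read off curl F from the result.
d(omega) = (4*x) dy ∧ dz + (6*x - 3*y - 2*z) dz ∧ dx + (6*x - 6*y - z) dx ∧ dy; curl F = (4*x, 6*x - 3*y - 2*z, 6*x - 6*y - z)

d omega = sum_{i<j} (∂f_j/∂x_i - ∂f_i/∂x_j) dx_i ∧ dx_j. Under the identification (dy ∧ dz, dz ∧ dx, dx ∧ dy) ↔ (e_x, e_y, e_z), the coefficients are exactly the components of curl F. Compute:
  ∂R/∂y - ∂Q/∂z = (3*x) - (-x) = 4*x
  ∂P/∂z - ∂R/∂x = (6*x) - (3*y + 2*z) = 6*x - 3*y - 2*z
  ∂Q/∂x - ∂P/∂y = (6*x - 2*y - z) - (4*y) = 6*x - 6*y - z.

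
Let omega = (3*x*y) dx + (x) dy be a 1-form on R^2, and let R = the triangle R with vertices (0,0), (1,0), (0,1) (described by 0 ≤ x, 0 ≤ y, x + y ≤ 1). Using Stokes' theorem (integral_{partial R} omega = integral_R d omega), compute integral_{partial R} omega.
integral_(partial R) omega = 0

Stokes: integral_partial_R omega = integral_R d omega with d omega = (∂Q/∂x - ∂P/∂y) dx ∧ dy.
  ∂Q/∂x = 1
  ∂P/∂y = 3*x
  integrand = ∂Q/∂x - ∂P/∂y = 1 - 3*x.
Integrating over R: integral_0^1 integral_0^{1-x} (1 - 3*x) dy dx = 0.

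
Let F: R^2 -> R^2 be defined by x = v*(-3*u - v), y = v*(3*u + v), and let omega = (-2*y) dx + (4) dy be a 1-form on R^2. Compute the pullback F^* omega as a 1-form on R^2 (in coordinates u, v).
F^* omega = (6*v*(3*u*v + v^2 + 2)) du + (18*u^2*v + 18*u*v^2 + 12*u + 4*v^3 + 8*v) dv

Using F^*(f dg) = (f ∘ F) d(g ∘ F), substitute each coordinate x_i by F_i(u, v) in f_i, and replace dx_i by d F_i = (∂F_i/∂u) du + (∂F_i/∂v) dv.
  For the x component: f_1(F) = 2*v*(-3*u - v); d F_1 = (-3*v) du + (-3*u - 2*v) dv
  For the y component: f_2(F) = 4; d F_2 = (3*v) du + (3*u + 2*v) dv
Combining and collecting du, dv coefficients:
  coeff of du: 6*v*(3*u*v + v^2 + 2)
  coeff of dv: 18*u^2*v + 18*u*v^2 + 12*u + 4*v^3 + 8*v
F^* omega = (6*v*(3*u*v + v^2 + 2)) du + (18*u^2*v + 18*u*v^2 + 12*u + 4*v^3 + 8*v) dv.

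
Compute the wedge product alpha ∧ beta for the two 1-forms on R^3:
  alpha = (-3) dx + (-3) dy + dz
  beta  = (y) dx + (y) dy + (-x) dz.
alpha ∧ beta = (3*x - y) dx ∧ dz + (3*x - y) dy ∧ dz

Distribute the wedge, using dx_i ∧ dx_j = -dx_j ∧ dx_i and dx_i ∧ dx_i = 0. For each pair (i, j) with i < j, the coefficient of dx_i ∧ dx_j in alpha ∧ beta is (alpha_i * beta_j - alpha_j * beta_i). Collecting: alpha ∧ beta = (3*x - y) dx ∧ dz + (3*x - y) dy ∧ dz.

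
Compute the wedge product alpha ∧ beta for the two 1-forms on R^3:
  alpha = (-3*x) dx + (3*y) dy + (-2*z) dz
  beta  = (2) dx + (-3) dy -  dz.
alpha ∧ beta = (9*x - 6*y) dx ∧ dy + (3*x + 4*z) dx ∧ dz + (-3*y - 6*z) dy ∧ dz

Distribute the wedge, using dx_i ∧ dx_j = -dx_j ∧ dx_i and dx_i ∧ dx_i = 0. For each pair (i, j) with i < j, the coefficient of dx_i ∧ dx_j in alpha ∧ beta is (alpha_i * beta_j - alpha_j * beta_i). Collecting: alpha ∧ beta = (9*x - 6*y) dx ∧ dy + (3*x + 4*z) dx ∧ dz + (-3*y - 6*z) dy ∧ dz.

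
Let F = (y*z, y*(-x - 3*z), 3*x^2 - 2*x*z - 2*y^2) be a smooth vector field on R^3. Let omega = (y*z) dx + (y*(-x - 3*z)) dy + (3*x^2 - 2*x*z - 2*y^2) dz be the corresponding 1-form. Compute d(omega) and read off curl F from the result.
d(omega) = (-y) dy ∧ dz + (-6*x + y + 2*z) dz ∧ dx + (-y - z) dx ∧ dy; curl F = (-y, -6*x + y + 2*z, -y - z)

d omega = sum_{i<j} (∂f_j/∂x_i - ∂f_i/∂x_j) dx_i ∧ dx_j. Under the identification (dy ∧ dz, dz ∧ dx, dx ∧ dy) ↔ (e_x, e_y, e_z), the coefficients are exactly the components of curl F. Compute:
  ∂R/∂y - ∂Q/∂z = (-4*y) - (-3*y) = -y
  ∂P/∂z - ∂R/∂x = (y) - (6*x - 2*z) = -6*x + y + 2*z
  ∂Q/∂x - ∂P/∂y = (-y) - (z) = -y - z.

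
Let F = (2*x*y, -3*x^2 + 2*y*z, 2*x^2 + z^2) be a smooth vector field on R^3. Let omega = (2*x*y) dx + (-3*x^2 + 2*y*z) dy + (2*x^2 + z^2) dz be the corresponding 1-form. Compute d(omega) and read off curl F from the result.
d(omega) = (-2*y) dy ∧ dz + (-4*x) dz ∧ dx + (-8*x) dx ∧ dy; curl F = (-2*y, -4*x, -8*x)

d omega = sum_{i<j} (∂f_j/∂x_i - ∂f_i/∂x_j) dx_i ∧ dx_j. Under the identification (dy ∧ dz, dz ∧ dx, dx ∧ dy) ↔ (e_x, e_y, e_z), the coefficients are exactly the components of curl F. Compute:
  ∂R/∂y - ∂Q/∂z = (0) - (2*y) = -2*y
  ∂P/∂z - ∂R/∂x = (0) - (4*x) = -4*x
  ∂Q/∂x - ∂P/∂y = (-6*x) - (2*x) = -8*x.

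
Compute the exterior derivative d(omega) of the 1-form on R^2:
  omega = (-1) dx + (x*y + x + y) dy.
d(omega) = (y + 1) dx ∧ dy

For a 1-form omega = sum_i f_i dx_i, the exterior derivative is
  d(omega) = sum_{i < j} (∂f_j/∂x_i - ∂f_i/∂x_j) dx_i ∧ dx_j.
  coefficient of dx ∧ dy: ∂f_2/∂x - ∂f_1/∂y = ∂(x*y + x + y)/∂x - ∂(-1)/∂y = y + 1
Assembling: d(omega) = (y + 1) dx ∧ dy.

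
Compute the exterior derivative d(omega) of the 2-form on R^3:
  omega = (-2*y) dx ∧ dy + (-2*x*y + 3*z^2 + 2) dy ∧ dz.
d(omega) = (-2*y) dx ∧ dy ∧ dz

For a 2-form omega = sum_{i<j} g_{ij} dx_i ∧ dx_j, the exterior derivative is
  d(omega) = sum_{i<j} d(g_{ij}) ∧ dx_i ∧ dx_j = sum_{i<j, k} (∂g_{ij}/∂x_k) dx_k ∧ dx_i ∧ dx_j.
Expand each term, using dx_k ∧ dx_i ∧ dx_j = sgn(permutation) dx_{(a)} ∧ dx_{(b)} ∧ dx_{(c)} with (a < b < c) sorted:
  d(-2*x*y + 3*z^2 + 2) includes (∂/∂x)(-2*x*y + 3*z^2 + 2) dx = (-2*y) dx, which multiplied by dy ∧ dz gives (-2*y) dx ∧ dy ∧ dz
Collecting like 3-forms: d(omega) = (-2*y) dx ∧ dy ∧ dz.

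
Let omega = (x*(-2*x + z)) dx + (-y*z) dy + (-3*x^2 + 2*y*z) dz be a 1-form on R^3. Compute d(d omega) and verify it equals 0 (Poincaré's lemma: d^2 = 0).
d(d omega) = 0

Step 1: d omega = sum_{i<j} (∂f_j/∂x_i - ∂f_i/∂x_j) dx_i ∧ dx_j:
  coeff of dx ∧ dy: 0
  coeff of dx ∧ dz: -7*x
  coeff of dy ∧ dz: y + 2*z
Step 2: Apply d again to each 2-form coefficient. The only possible 3-form in R^3 is dx ∧ dy ∧ dz, with coefficient
  ∂(coeff of dy∧dz)/∂x - ∂(coeff of dx∧dz)/∂y + ∂(coeff of dx∧dy)/∂z
  = ∂/∂x (y + 2*z) - ∂/∂y (-7*x) + ∂/∂z (0).
Each of these terms simplifies to sums of mixed partials that cancel in pairs. The result is 0 (by equality of mixed partials for smooth functions — Schwarz / Clairaut).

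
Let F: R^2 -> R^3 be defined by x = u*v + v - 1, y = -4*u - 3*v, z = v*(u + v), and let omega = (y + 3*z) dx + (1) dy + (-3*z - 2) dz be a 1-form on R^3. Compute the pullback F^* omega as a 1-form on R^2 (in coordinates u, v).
F^* omega = (-4*u*v - 3*v^2 - 2*v - 4) du + (-4*u^2 - 6*u*v^2 - 6*u - 6*v^3 + 3*v^2 - 7*v - 3) dv

Using F^*(f dg) = (f ∘ F) d(g ∘ F), substitute each coordinate x_i by F_i(u, v) in f_i, and replace dx_i by d F_i = (∂F_i/∂u) du + (∂F_i/∂v) dv.
  For the x component: f_1(F) = 3*u*v - 4*u + 3*v^2 - 3*v; d F_1 = (v) du + (u + 1) dv
  For the y component: f_2(F) = 1; d F_2 = (-4) du + (-3) dv
  For the z component: f_3(F) = -3*u*v - 3*v^2 - 2; d F_3 = (v) du + (u + 2*v) dv
Combining and collecting du, dv coefficients:
  coeff of du: -4*u*v - 3*v^2 - 2*v - 4
  coeff of dv: -4*u^2 - 6*u*v^2 - 6*u - 6*v^3 + 3*v^2 - 7*v - 3
F^* omega = (-4*u*v - 3*v^2 - 2*v - 4) du + (-4*u^2 - 6*u*v^2 - 6*u - 6*v^3 + 3*v^2 - 7*v - 3) dv.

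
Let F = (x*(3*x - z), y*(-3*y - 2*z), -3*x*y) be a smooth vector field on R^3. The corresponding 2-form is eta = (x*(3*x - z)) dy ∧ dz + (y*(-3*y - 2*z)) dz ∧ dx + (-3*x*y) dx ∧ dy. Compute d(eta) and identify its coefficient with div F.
d(eta) = (6*x - 6*y - 3*z) dx ∧ dy ∧ dz; div F = 6*x - 6*y - 3*z

For a 2-form in R^3 of the form above, applying d gives a 3-form with coefficient ∂P/∂x + ∂Q/∂y + ∂R/∂z:
  ∂P/∂x = 6*x - z
  ∂Q/∂y = -6*y - 2*z
  ∂R/∂z = 0
Sum = 6*x - 6*y - 3*z, which is exactly div F.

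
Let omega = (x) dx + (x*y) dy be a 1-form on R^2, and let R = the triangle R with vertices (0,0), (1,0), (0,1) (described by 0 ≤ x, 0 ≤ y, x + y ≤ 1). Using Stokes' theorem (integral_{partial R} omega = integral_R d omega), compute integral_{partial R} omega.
integral_(partial R) omega = 1/6

Stokes: integral_partial_R omega = integral_R d omega with d omega = (∂Q/∂x - ∂P/∂y) dx ∧ dy.
  ∂Q/∂x = y
  ∂P/∂y = 0
  integrand = ∂Q/∂x - ∂P/∂y = y.
Integrating over R: integral_0^1 integral_0^{1-x} (y) dy dx = 1/6.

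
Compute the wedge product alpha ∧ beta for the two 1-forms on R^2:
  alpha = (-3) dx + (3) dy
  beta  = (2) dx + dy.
alpha ∧ beta = (-9) dx ∧ dy

Distribute the wedge, using dx_i ∧ dx_j = -dx_j ∧ dx_i and dx_i ∧ dx_i = 0. For each pair (i, j) with i < j, the coefficient of dx_i ∧ dx_j in alpha ∧ beta is (alpha_i * beta_j - alpha_j * beta_i). Collecting: alpha ∧ beta = (-9) dx ∧ dy.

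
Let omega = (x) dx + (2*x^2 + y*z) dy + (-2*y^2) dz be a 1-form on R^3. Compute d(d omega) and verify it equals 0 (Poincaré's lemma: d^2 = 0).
d(d omega) = 0

Step 1: d omega = sum_{i<j} (∂f_j/∂x_i - ∂f_i/∂x_j) dx_i ∧ dx_j:
  coeff of dx ∧ dy: 4*x
  coeff of dx ∧ dz: 0
  coeff of dy ∧ dz: -5*y
Step 2: Apply d again to each 2-form coefficient. The only possible 3-form in R^3 is dx ∧ dy ∧ dz, with coefficient
  ∂(coeff of dy∧dz)/∂x - ∂(coeff of dx∧dz)/∂y + ∂(coeff of dx∧dy)/∂z
  = ∂/∂x (-5*y) - ∂/∂y (0) + ∂/∂z (4*x).
Each of these terms simplifies to sums of mixed partials that cancel in pairs. The result is 0 (by equality of mixed partials for smooth functions — Schwarz / Clairaut).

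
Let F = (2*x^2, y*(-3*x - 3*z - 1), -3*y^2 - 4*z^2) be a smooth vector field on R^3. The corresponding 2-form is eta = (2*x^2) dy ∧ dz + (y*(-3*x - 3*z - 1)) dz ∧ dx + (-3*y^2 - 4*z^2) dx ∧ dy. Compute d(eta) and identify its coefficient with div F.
d(eta) = (x - 11*z - 1) dx ∧ dy ∧ dz; div F = x - 11*z - 1

For a 2-form in R^3 of the form above, applying d gives a 3-form with coefficient ∂P/∂x + ∂Q/∂y + ∂R/∂z:
  ∂P/∂x = 4*x
  ∂Q/∂y = -3*x - 3*z - 1
  ∂R/∂z = -8*z
Sum = x - 11*z - 1, which is exactly div F.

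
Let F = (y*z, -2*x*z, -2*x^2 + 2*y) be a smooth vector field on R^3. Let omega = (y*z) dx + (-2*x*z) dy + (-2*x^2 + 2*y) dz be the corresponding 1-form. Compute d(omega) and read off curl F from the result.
d(omega) = (2*x + 2) dy ∧ dz + (4*x + y) dz ∧ dx + (-3*z) dx ∧ dy; curl F = (2*x + 2, 4*x + y, -3*z)

d omega = sum_{i<j} (∂f_j/∂x_i - ∂f_i/∂x_j) dx_i ∧ dx_j. Under the identification (dy ∧ dz, dz ∧ dx, dx ∧ dy) ↔ (e_x, e_y, e_z), the coefficients are exactly the components of curl F. Compute:
  ∂R/∂y - ∂Q/∂z = (2) - (-2*x) = 2*x + 2
  ∂P/∂z - ∂R/∂x = (y) - (-4*x) = 4*x + y
  ∂Q/∂x - ∂P/∂y = (-2*z) - (z) = -3*z.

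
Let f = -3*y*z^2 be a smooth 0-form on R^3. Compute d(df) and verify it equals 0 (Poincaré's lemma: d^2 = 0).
d(df) = 0

Step 1: df = sum_i (∂f/∂x_i) dx_i = (0) dx + (-3*z^2) dy + (-6*y*z) dz.
Step 2: Apply d again. Using the 1-form formula, the coefficient of dx ∧ dy in d(df) is ∂^2 f/∂x ∂y - ∂^2 f/∂y ∂x = (0) - (0) = 0 (equality of mixed partials for smooth f).
Similarly for dx ∧ dz and dy ∧ dz — all coefficients vanish. So d(df) = 0.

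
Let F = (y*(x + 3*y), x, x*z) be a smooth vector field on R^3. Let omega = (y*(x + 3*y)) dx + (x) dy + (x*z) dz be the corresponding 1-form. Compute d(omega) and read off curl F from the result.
d(omega) = (0) dy ∧ dz + (-z) dz ∧ dx + (-x - 6*y + 1) dx ∧ dy; curl F = (0, -z, -x - 6*y + 1)

d omega = sum_{i<j} (∂f_j/∂x_i - ∂f_i/∂x_j) dx_i ∧ dx_j. Under the identification (dy ∧ dz, dz ∧ dx, dx ∧ dy) ↔ (e_x, e_y, e_z), the coefficients are exactly the components of curl F. Compute:
  ∂R/∂y - ∂Q/∂z = (0) - (0) = 0
  ∂P/∂z - ∂R/∂x = (0) - (z) = -z
  ∂Q/∂x - ∂P/∂y = (1) - (x + 6*y) = -x - 6*y + 1.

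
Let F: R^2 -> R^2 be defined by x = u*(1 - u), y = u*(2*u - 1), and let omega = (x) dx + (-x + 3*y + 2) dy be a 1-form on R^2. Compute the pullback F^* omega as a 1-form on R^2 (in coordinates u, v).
F^* omega = (30*u^3 - 26*u^2 + 13*u - 2) du

Using F^*(f dg) = (f ∘ F) d(g ∘ F), substitute each coordinate x_i by F_i(u, v) in f_i, and replace dx_i by d F_i = (∂F_i/∂u) du + (∂F_i/∂v) dv.
  For the x component: f_1(F) = u*(1 - u); d F_1 = (1 - 2*u) du + (0) dv
  For the y component: f_2(F) = 7*u^2 - 4*u + 2; d F_2 = (4*u - 1) du + (0) dv
Combining and collecting du, dv coefficients:
  coeff of du: 30*u^3 - 26*u^2 + 13*u - 2
  coeff of dv: 0
F^* omega = (30*u^3 - 26*u^2 + 13*u - 2) du.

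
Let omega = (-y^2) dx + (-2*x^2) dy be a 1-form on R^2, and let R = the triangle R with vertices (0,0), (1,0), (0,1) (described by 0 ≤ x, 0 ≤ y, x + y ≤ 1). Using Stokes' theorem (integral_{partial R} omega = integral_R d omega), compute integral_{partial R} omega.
integral_(partial R) omega = -1/3

Stokes: integral_partial_R omega = integral_R d omega with d omega = (∂Q/∂x - ∂P/∂y) dx ∧ dy.
  ∂Q/∂x = -4*x
  ∂P/∂y = -2*y
  integrand = ∂Q/∂x - ∂P/∂y = -4*x + 2*y.
Integrating over R: integral_0^1 integral_0^{1-x} (-4*x + 2*y) dy dx = -1/3.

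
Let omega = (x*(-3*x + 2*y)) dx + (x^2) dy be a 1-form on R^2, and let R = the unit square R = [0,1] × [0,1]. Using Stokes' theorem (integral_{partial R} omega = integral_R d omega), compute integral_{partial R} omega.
integral_(partial R) omega = 0

Stokes: integral_partial_R omega = integral_R d omega with d omega = (∂Q/∂x - ∂P/∂y) dx ∧ dy.
  ∂Q/∂x = 2*x
  ∂P/∂y = 2*x
  integrand = ∂Q/∂x - ∂P/∂y = 0.
Integrating over R: integral_0^1 integral_0^1 (0) dx dy = 0.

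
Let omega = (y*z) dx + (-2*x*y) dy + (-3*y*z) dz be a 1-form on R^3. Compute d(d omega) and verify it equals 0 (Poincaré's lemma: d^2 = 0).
d(d omega) = 0

Step 1: d omega = sum_{i<j} (∂f_j/∂x_i - ∂f_i/∂x_j) dx_i ∧ dx_j:
  coeff of dx ∧ dy: -2*y - z
  coeff of dx ∧ dz: -y
  coeff of dy ∧ dz: -3*z
Step 2: Apply d again to each 2-form coefficient. The only possible 3-form in R^3 is dx ∧ dy ∧ dz, with coefficient
  ∂(coeff of dy∧dz)/∂x - ∂(coeff of dx∧dz)/∂y + ∂(coeff of dx∧dy)/∂z
  = ∂/∂x (-3*z) - ∂/∂y (-y) + ∂/∂z (-2*y - z).
Each of these terms simplifies to sums of mixed partials that cancel in pairs. The result is 0 (by equality of mixed partials for smooth functions — Schwarz / Clairaut).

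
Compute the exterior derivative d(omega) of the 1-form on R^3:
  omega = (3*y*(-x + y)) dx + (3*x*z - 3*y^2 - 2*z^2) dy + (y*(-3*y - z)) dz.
d(omega) = (3*x - 6*y + 3*z) dx ∧ dy + (-3*x - 6*y + 3*z) dy ∧ dz

For a 1-form omega = sum_i f_i dx_i, the exterior derivative is
  d(omega) = sum_{i < j} (∂f_j/∂x_i - ∂f_i/∂x_j) dx_i ∧ dx_j.
  coefficient of dx ∧ dy: ∂f_2/∂x - ∂f_1/∂y = ∂(3*x*z - 3*y^2 - 2*z^2)/∂x - ∂(3*y*(-x + y))/∂y = 3*x - 6*y + 3*z
  coefficient of dy ∧ dz: ∂f_3/∂y - ∂f_2/∂z = ∂(y*(-3*y - z))/∂y - ∂(3*x*z - 3*y^2 - 2*z^2)/∂z = -3*x - 6*y + 3*z
Assembling: d(omega) = (3*x - 6*y + 3*z) dx ∧ dy + (-3*x - 6*y + 3*z) dy ∧ dz.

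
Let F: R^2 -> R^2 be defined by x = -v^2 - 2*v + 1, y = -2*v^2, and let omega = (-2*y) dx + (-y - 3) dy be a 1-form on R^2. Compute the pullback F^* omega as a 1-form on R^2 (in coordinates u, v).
F^* omega = (4*v*(-4*v^2 - 2*v + 3)) dv

Using F^*(f dg) = (f ∘ F) d(g ∘ F), substitute each coordinate x_i by F_i(u, v) in f_i, and replace dx_i by d F_i = (∂F_i/∂u) du + (∂F_i/∂v) dv.
  For the x component: f_1(F) = 4*v^2; d F_1 = (0) du + (-2*v - 2) dv
  For the y component: f_2(F) = 2*v^2 - 3; d F_2 = (0) du + (-4*v) dv
Combining and collecting du, dv coefficients:
  coeff of du: 0
  coeff of dv: 4*v*(-4*v^2 - 2*v + 3)
F^* omega = (4*v*(-4*v^2 - 2*v + 3)) dv.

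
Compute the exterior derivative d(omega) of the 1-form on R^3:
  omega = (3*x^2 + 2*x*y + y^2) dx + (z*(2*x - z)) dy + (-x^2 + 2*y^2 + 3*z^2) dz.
d(omega) = (-2*x - 2*y + 2*z) dx ∧ dy + (-2*x) dx ∧ dz + (-2*x + 4*y + 2*z) dy ∧ dz

For a 1-form omega = sum_i f_i dx_i, the exterior derivative is
  d(omega) = sum_{i < j} (∂f_j/∂x_i - ∂f_i/∂x_j) dx_i ∧ dx_j.
  coefficient of dx ∧ dy: ∂f_2/∂x - ∂f_1/∂y = ∂(z*(2*x - z))/∂x - ∂(3*x^2 + 2*x*y + y^2)/∂y = -2*x - 2*y + 2*z
  coefficient of dx ∧ dz: ∂f_3/∂x - ∂f_1/∂z = ∂(-x^2 + 2*y^2 + 3*z^2)/∂x - ∂(3*x^2 + 2*x*y + y^2)/∂z = -2*x
  coefficient of dy ∧ dz: ∂f_3/∂y - ∂f_2/∂z = ∂(-x^2 + 2*y^2 + 3*z^2)/∂y - ∂(z*(2*x - z))/∂z = -2*x + 4*y + 2*z
Assembling: d(omega) = (-2*x - 2*y + 2*z) dx ∧ dy + (-2*x) dx ∧ dz + (-2*x + 4*y + 2*z) dy ∧ dz.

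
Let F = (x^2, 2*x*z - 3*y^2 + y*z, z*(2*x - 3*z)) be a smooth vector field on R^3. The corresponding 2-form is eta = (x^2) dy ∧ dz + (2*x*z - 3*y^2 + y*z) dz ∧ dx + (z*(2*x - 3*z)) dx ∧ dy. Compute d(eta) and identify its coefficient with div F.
d(eta) = (4*x - 6*y - 5*z) dx ∧ dy ∧ dz; div F = 4*x - 6*y - 5*z

For a 2-form in R^3 of the form above, applying d gives a 3-form with coefficient ∂P/∂x + ∂Q/∂y + ∂R/∂z:
  ∂P/∂x = 2*x
  ∂Q/∂y = -6*y + z
  ∂R/∂z = 2*x - 6*z
Sum = 4*x - 6*y - 5*z, which is exactly div F.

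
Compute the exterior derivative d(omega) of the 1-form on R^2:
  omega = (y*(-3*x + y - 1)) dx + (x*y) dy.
d(omega) = (3*x - y + 1) dx ∧ dy

For a 1-form omega = sum_i f_i dx_i, the exterior derivative is
  d(omega) = sum_{i < j} (∂f_j/∂x_i - ∂f_i/∂x_j) dx_i ∧ dx_j.
  coefficient of dx ∧ dy: ∂f_2/∂x - ∂f_1/∂y = ∂(x*y)/∂x - ∂(y*(-3*x + y - 1))/∂y = 3*x - y + 1
Assembling: d(omega) = (3*x - y + 1) dx ∧ dy.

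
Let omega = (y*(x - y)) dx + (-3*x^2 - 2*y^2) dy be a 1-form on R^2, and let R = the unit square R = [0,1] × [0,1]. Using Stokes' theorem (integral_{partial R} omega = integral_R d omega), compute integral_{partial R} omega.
integral_(partial R) omega = -5/2

Stokes: integral_partial_R omega = integral_R d omega with d omega = (∂Q/∂x - ∂P/∂y) dx ∧ dy.
  ∂Q/∂x = -6*x
  ∂P/∂y = x - 2*y
  integrand = ∂Q/∂x - ∂P/∂y = -7*x + 2*y.
Integrating over R: integral_0^1 integral_0^1 (-7*x + 2*y) dx dy = -5/2.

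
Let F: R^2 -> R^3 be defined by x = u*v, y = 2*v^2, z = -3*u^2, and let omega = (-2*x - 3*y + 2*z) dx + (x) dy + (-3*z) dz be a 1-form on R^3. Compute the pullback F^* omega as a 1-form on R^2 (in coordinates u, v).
F^* omega = (-54*u^3 - 6*u^2*v - 2*u*v^2 - 6*v^3) du + (2*u*(-3*u^2 - u*v - v^2)) dv

Using F^*(f dg) = (f ∘ F) d(g ∘ F), substitute each coordinate x_i by F_i(u, v) in f_i, and replace dx_i by d F_i = (∂F_i/∂u) du + (∂F_i/∂v) dv.
  For the x component: f_1(F) = -6*u^2 - 2*u*v - 6*v^2; d F_1 = (v) du + (u) dv
  For the y component: f_2(F) = u*v; d F_2 = (0) du + (4*v) dv
  For the z component: f_3(F) = 9*u^2; d F_3 = (-6*u) du + (0) dv
Combining and collecting du, dv coefficients:
  coeff of du: -54*u^3 - 6*u^2*v - 2*u*v^2 - 6*v^3
  coeff of dv: 2*u*(-3*u^2 - u*v - v^2)
F^* omega = (-54*u^3 - 6*u^2*v - 2*u*v^2 - 6*v^3) du + (2*u*(-3*u^2 - u*v - v^2)) dv.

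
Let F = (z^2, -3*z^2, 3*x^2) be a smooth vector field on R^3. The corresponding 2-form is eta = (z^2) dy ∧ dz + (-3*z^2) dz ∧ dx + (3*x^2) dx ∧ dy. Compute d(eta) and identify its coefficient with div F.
d(eta) = (0) dx ∧ dy ∧ dz; div F = 0

For a 2-form in R^3 of the form above, applying d gives a 3-form with coefficient ∂P/∂x + ∂Q/∂y + ∂R/∂z:
  ∂P/∂x = 0
  ∂Q/∂y = 0
  ∂R/∂z = 0
Sum = 0, which is exactly div F.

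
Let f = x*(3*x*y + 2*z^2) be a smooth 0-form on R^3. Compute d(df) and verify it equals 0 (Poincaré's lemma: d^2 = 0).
d(df) = 0

Step 1: df = sum_i (∂f/∂x_i) dx_i = (6*x*y + 2*z^2) dx + (3*x^2) dy + (4*x*z) dz.
Step 2: Apply d again. Using the 1-form formula, the coefficient of dx ∧ dy in d(df) is ∂^2 f/∂x ∂y - ∂^2 f/∂y ∂x = (6*x) - (6*x) = 0 (equality of mixed partials for smooth f).
Similarly for dx ∧ dz and dy ∧ dz — all coefficients vanish. So d(df) = 0.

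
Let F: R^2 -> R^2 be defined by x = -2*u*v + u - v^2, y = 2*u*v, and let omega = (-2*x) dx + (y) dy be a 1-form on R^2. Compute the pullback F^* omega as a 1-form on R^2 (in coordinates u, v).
F^* omega = (-4*u*v^2 + 8*u*v - 2*u - 4*v^3 + 2*v^2) du + (-4*u^2*v + 4*u^2 - 12*u*v^2 + 4*u*v - 4*v^3) dv

Using F^*(f dg) = (f ∘ F) d(g ∘ F), substitute each coordinate x_i by F_i(u, v) in f_i, and replace dx_i by d F_i = (∂F_i/∂u) du + (∂F_i/∂v) dv.
  For the x component: f_1(F) = 4*u*v - 2*u + 2*v^2; d F_1 = (1 - 2*v) du + (-2*u - 2*v) dv
  For the y component: f_2(F) = 2*u*v; d F_2 = (2*v) du + (2*u) dv
Combining and collecting du, dv coefficients:
  coeff of du: -4*u*v^2 + 8*u*v - 2*u - 4*v^3 + 2*v^2
  coeff of dv: -4*u^2*v + 4*u^2 - 12*u*v^2 + 4*u*v - 4*v^3
F^* omega = (-4*u*v^2 + 8*u*v - 2*u - 4*v^3 + 2*v^2) du + (-4*u^2*v + 4*u^2 - 12*u*v^2 + 4*u*v - 4*v^3) dv.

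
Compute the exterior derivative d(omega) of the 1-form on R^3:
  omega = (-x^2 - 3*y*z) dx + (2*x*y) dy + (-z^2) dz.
d(omega) = (2*y + 3*z) dx ∧ dy + (3*y) dx ∧ dz

For a 1-form omega = sum_i f_i dx_i, the exterior derivative is
  d(omega) = sum_{i < j} (∂f_j/∂x_i - ∂f_i/∂x_j) dx_i ∧ dx_j.
  coefficient of dx ∧ dy: ∂f_2/∂x - ∂f_1/∂y = ∂(2*x*y)/∂x - ∂(-x^2 - 3*y*z)/∂y = 2*y + 3*z
  coefficient of dx ∧ dz: ∂f_3/∂x - ∂f_1/∂z = ∂(-z^2)/∂x - ∂(-x^2 - 3*y*z)/∂z = 3*y
Assembling: d(omega) = (2*y + 3*z) dx ∧ dy + (3*y) dx ∧ dz.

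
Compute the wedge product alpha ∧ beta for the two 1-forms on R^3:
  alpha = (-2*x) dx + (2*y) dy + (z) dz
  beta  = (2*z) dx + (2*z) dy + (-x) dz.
alpha ∧ beta = (-4*z*(x + y)) dx ∧ dy + (2*x^2 - 2*z^2) dx ∧ dz + (-2*x*y - 2*z^2) dy ∧ dz

Distribute the wedge, using dx_i ∧ dx_j = -dx_j ∧ dx_i and dx_i ∧ dx_i = 0. For each pair (i, j) with i < j, the coefficient of dx_i ∧ dx_j in alpha ∧ beta is (alpha_i * beta_j - alpha_j * beta_i). Collecting: alpha ∧ beta = (-4*z*(x + y)) dx ∧ dy + (2*x^2 - 2*z^2) dx ∧ dz + (-2*x*y - 2*z^2) dy ∧ dz.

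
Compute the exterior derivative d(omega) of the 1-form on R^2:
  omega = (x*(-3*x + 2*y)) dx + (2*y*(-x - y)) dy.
d(omega) = (-2*x - 2*y) dx ∧ dy

For a 1-form omega = sum_i f_i dx_i, the exterior derivative is
  d(omega) = sum_{i < j} (∂f_j/∂x_i - ∂f_i/∂x_j) dx_i ∧ dx_j.
  coefficient of dx ∧ dy: ∂f_2/∂x - ∂f_1/∂y = ∂(2*y*(-x - y))/∂x - ∂(x*(-3*x + 2*y))/∂y = -2*x - 2*y
Assembling: d(omega) = (-2*x - 2*y) dx ∧ dy.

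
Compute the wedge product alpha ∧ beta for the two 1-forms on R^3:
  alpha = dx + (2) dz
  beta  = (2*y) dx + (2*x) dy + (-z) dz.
alpha ∧ beta = (2*x) dx ∧ dy + (-4*y - z) dx ∧ dz + (-4*x) dy ∧ dz

Distribute the wedge, using dx_i ∧ dx_j = -dx_j ∧ dx_i and dx_i ∧ dx_i = 0. For each pair (i, j) with i < j, the coefficient of dx_i ∧ dx_j in alpha ∧ beta is (alpha_i * beta_j - alpha_j * beta_i). Collecting: alpha ∧ beta = (2*x) dx ∧ dy + (-4*y - z) dx ∧ dz + (-4*x) dy ∧ dz.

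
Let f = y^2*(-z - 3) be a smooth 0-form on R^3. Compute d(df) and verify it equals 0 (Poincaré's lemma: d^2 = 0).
d(df) = 0

Step 1: df = sum_i (∂f/∂x_i) dx_i = (0) dx + (2*y*(-z - 3)) dy + (-y^2) dz.
Step 2: Apply d again. Using the 1-form formula, the coefficient of dx ∧ dy in d(df) is ∂^2 f/∂x ∂y - ∂^2 f/∂y ∂x = (0) - (0) = 0 (equality of mixed partials for smooth f).
Similarly for dx ∧ dz and dy ∧ dz — all coefficients vanish. So d(df) = 0.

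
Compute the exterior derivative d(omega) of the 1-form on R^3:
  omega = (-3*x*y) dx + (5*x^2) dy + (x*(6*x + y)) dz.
d(omega) = (13*x) dx ∧ dy + (12*x + y) dx ∧ dz + (x) dy ∧ dz

For a 1-form omega = sum_i f_i dx_i, the exterior derivative is
  d(omega) = sum_{i < j} (∂f_j/∂x_i - ∂f_i/∂x_j) dx_i ∧ dx_j.
  coefficient of dx ∧ dy: ∂f_2/∂x - ∂f_1/∂y = ∂(5*x^2)/∂x - ∂(-3*x*y)/∂y = 13*x
  coefficient of dx ∧ dz: ∂f_3/∂x - ∂f_1/∂z = ∂(x*(6*x + y))/∂x - ∂(-3*x*y)/∂z = 12*x + y
  coefficient of dy ∧ dz: ∂f_3/∂y - ∂f_2/∂z = ∂(x*(6*x + y))/∂y - ∂(5*x^2)/∂z = x
Assembling: d(omega) = (13*x) dx ∧ dy + (12*x + y) dx ∧ dz + (x) dy ∧ dz.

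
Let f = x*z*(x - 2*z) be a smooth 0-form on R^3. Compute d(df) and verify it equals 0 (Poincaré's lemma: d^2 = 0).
d(df) = 0

Step 1: df = sum_i (∂f/∂x_i) dx_i = (2*z*(x - z)) dx + (0) dy + (x*(x - 4*z)) dz.
Step 2: Apply d again. Using the 1-form formula, the coefficient of dx ∧ dy in d(df) is ∂^2 f/∂x ∂y - ∂^2 f/∂y ∂x = (0) - (0) = 0 (equality of mixed partials for smooth f).
Similarly for dx ∧ dz and dy ∧ dz — all coefficients vanish. So d(df) = 0.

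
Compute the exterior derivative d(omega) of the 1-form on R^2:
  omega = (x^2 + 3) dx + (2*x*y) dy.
d(omega) = (2*y) dx ∧ dy

For a 1-form omega = sum_i f_i dx_i, the exterior derivative is
  d(omega) = sum_{i < j} (∂f_j/∂x_i - ∂f_i/∂x_j) dx_i ∧ dx_j.
  coefficient of dx ∧ dy: ∂f_2/∂x - ∂f_1/∂y = ∂(2*x*y)/∂x - ∂(x^2 + 3)/∂y = 2*y
Assembling: d(omega) = (2*y) dx ∧ dy.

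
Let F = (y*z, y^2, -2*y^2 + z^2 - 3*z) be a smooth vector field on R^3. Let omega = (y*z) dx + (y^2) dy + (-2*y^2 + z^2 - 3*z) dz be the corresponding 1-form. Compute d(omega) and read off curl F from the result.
d(omega) = (-4*y) dy ∧ dz + (y) dz ∧ dx + (-z) dx ∧ dy; curl F = (-4*y, y, -z)

d omega = sum_{i<j} (∂f_j/∂x_i - ∂f_i/∂x_j) dx_i ∧ dx_j. Under the identification (dy ∧ dz, dz ∧ dx, dx ∧ dy) ↔ (e_x, e_y, e_z), the coefficients are exactly the components of curl F. Compute:
  ∂R/∂y - ∂Q/∂z = (-4*y) - (0) = -4*y
  ∂P/∂z - ∂R/∂x = (y) - (0) = y
  ∂Q/∂x - ∂P/∂y = (0) - (z) = -z.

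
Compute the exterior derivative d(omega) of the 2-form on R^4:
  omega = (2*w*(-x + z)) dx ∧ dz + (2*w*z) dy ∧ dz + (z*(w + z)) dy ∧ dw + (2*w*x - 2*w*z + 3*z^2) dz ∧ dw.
d(omega) = (2*w - 2*x + 2*z) dx ∧ dz ∧ dw + (-w) dy ∧ dz ∧ dw

For a 2-form omega = sum_{i<j} g_{ij} dx_i ∧ dx_j, the exterior derivative is
  d(omega) = sum_{i<j} d(g_{ij}) ∧ dx_i ∧ dx_j = sum_{i<j, k} (∂g_{ij}/∂x_k) dx_k ∧ dx_i ∧ dx_j.
Expand each term, using dx_k ∧ dx_i ∧ dx_j = sgn(permutation) dx_{(a)} ∧ dx_{(b)} ∧ dx_{(c)} with (a < b < c) sorted:
  d(2*w*(-x + z)) includes (∂/∂w)(2*w*(-x + z)) dw = (-2*x + 2*z) dw, which multiplied by dx ∧ dz gives (-2*x + 2*z) dx ∧ dz ∧ dw
  d(2*w*z) includes (∂/∂w)(2*w*z) dw = (2*z) dw, which multiplied by dy ∧ dz gives (2*z) dy ∧ dz ∧ dw
  d(z*(w + z)) includes (∂/∂z)(z*(w + z)) dz = (w + 2*z) dz, which multiplied by dy ∧ dw gives (-w - 2*z) dy ∧ dz ∧ dw
  d(2*w*x - 2*w*z + 3*z^2) includes (∂/∂x)(2*w*x - 2*w*z + 3*z^2) dx = (2*w) dx, which multiplied by dz ∧ dw gives (2*w) dx ∧ dz ∧ dw
Collecting like 3-forms: d(omega) = (2*w - 2*x + 2*z) dx ∧ dz ∧ dw + (-w) dy ∧ dz ∧ dw.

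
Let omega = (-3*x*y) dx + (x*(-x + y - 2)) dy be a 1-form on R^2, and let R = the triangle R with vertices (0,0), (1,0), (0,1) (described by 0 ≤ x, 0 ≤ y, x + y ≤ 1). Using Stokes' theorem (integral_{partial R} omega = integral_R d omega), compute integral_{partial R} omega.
integral_(partial R) omega = -2/3

Stokes: integral_partial_R omega = integral_R d omega with d omega = (∂Q/∂x - ∂P/∂y) dx ∧ dy.
  ∂Q/∂x = -2*x + y - 2
  ∂P/∂y = -3*x
  integrand = ∂Q/∂x - ∂P/∂y = x + y - 2.
Integrating over R: integral_0^1 integral_0^{1-x} (x + y - 2) dy dx = -2/3.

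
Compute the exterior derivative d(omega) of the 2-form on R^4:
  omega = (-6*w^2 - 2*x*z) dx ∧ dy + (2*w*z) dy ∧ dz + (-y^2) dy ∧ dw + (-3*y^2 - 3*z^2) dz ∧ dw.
d(omega) = (-2*x) dx ∧ dy ∧ dz + (-12*w) dx ∧ dy ∧ dw + (-6*y + 2*z) dy ∧ dz ∧ dw

For a 2-form omega = sum_{i<j} g_{ij} dx_i ∧ dx_j, the exterior derivative is
  d(omega) = sum_{i<j} d(g_{ij}) ∧ dx_i ∧ dx_j = sum_{i<j, k} (∂g_{ij}/∂x_k) dx_k ∧ dx_i ∧ dx_j.
Expand each term, using dx_k ∧ dx_i ∧ dx_j = sgn(permutation) dx_{(a)} ∧ dx_{(b)} ∧ dx_{(c)} with (a < b < c) sorted:
  d(-6*w^2 - 2*x*z) includes (∂/∂z)(-6*w^2 - 2*x*z) dz = (-2*x) dz, which multiplied by dx ∧ dy gives (-2*x) dx ∧ dy ∧ dz
  d(-6*w^2 - 2*x*z) includes (∂/∂w)(-6*w^2 - 2*x*z) dw = (-12*w) dw, which multiplied by dx ∧ dy gives (-12*w) dx ∧ dy ∧ dw
  d(2*w*z) includes (∂/∂w)(2*w*z) dw = (2*z) dw, which multiplied by dy ∧ dz gives (2*z) dy ∧ dz ∧ dw
  d(-3*y^2 - 3*z^2) includes (∂/∂y)(-3*y^2 - 3*z^2) dy = (-6*y) dy, which multiplied by dz ∧ dw gives (-6*y) dy ∧ dz ∧ dw
Collecting like 3-forms: d(omega) = (-2*x) dx ∧ dy ∧ dz + (-12*w) dx ∧ dy ∧ dw + (-6*y + 2*z) dy ∧ dz ∧ dw.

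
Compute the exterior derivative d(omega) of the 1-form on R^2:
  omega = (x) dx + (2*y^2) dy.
d(omega) = 0

For a 1-form omega = sum_i f_i dx_i, the exterior derivative is
  d(omega) = sum_{i < j} (∂f_j/∂x_i - ∂f_i/∂x_j) dx_i ∧ dx_j.

Assembling: d(omega) = 0.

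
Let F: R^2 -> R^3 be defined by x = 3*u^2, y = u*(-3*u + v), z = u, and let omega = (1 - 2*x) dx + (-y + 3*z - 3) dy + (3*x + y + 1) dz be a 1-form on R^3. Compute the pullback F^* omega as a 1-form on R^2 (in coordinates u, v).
F^* omega = (-54*u^3 + 9*u^2*v - 12*u^2 - u*v^2 + 4*u*v + 24*u - 3*v + 1) du + (u*(3*u^2 - u*v + 3*u - 3)) dv

Using F^*(f dg) = (f ∘ F) d(g ∘ F), substitute each coordinate x_i by F_i(u, v) in f_i, and replace dx_i by d F_i = (∂F_i/∂u) du + (∂F_i/∂v) dv.
  For the x component: f_1(F) = 1 - 6*u^2; d F_1 = (6*u) du + (0) dv
  For the y component: f_2(F) = 3*u^2 - u*v + 3*u - 3; d F_2 = (-6*u + v) du + (u) dv
  For the z component: f_3(F) = 6*u^2 + u*v + 1; d F_3 = (1) du + (0) dv
Combining and collecting du, dv coefficients:
  coeff of du: -54*u^3 + 9*u^2*v - 12*u^2 - u*v^2 + 4*u*v + 24*u - 3*v + 1
  coeff of dv: u*(3*u^2 - u*v + 3*u - 3)
F^* omega = (-54*u^3 + 9*u^2*v - 12*u^2 - u*v^2 + 4*u*v + 24*u - 3*v + 1) du + (u*(3*u^2 - u*v + 3*u - 3)) dv.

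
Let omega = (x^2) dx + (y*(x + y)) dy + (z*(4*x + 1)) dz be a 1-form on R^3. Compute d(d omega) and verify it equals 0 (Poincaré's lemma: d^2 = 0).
d(d omega) = 0

Step 1: d omega = sum_{i<j} (∂f_j/∂x_i - ∂f_i/∂x_j) dx_i ∧ dx_j:
  coeff of dx ∧ dy: y
  coeff of dx ∧ dz: 4*z
  coeff of dy ∧ dz: 0
Step 2: Apply d again to each 2-form coefficient. The only possible 3-form in R^3 is dx ∧ dy ∧ dz, with coefficient
  ∂(coeff of dy∧dz)/∂x - ∂(coeff of dx∧dz)/∂y + ∂(coeff of dx∧dy)/∂z
  = ∂/∂x (0) - ∂/∂y (4*z) + ∂/∂z (y).
Each of these terms simplifies to sums of mixed partials that cancel in pairs. The result is 0 (by equality of mixed partials for smooth functions — Schwarz / Clairaut).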